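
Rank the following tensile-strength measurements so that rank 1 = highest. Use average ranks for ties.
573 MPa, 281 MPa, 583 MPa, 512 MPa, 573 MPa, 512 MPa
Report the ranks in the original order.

Sorted (descending): 583, 573, 573, 512, 512, 281
The 2 values of 573 occupy positions 2–3 → average rank (2+3)/2 = 2.5.
The 2 values of 512 occupy positions 4–5 → average rank (4+5)/2 = 4.5.

2.5, 6, 1, 4.5, 2.5, 4.5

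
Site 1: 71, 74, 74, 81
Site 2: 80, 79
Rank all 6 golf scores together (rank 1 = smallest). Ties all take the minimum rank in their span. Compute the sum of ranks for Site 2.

9

Sorted (ascending): 71, 74, 74, 79, 80, 81
The 2 values of 74 occupy positions 2–3 → each gets rank 2.
Site 2 values → pooled ranks: 80→5, 79→4
Rank sum = 5 + 4 = 9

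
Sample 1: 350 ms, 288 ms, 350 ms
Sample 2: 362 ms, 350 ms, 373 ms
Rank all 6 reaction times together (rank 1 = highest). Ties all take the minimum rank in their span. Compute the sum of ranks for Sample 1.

12

Sorted (descending): 373, 362, 350, 350, 350, 288
The 3 values of 350 occupy positions 3–5 → each gets rank 3.
Sample 1 values → pooled ranks: 350→3, 288→6, 350→3
Rank sum = 3 + 6 + 3 = 12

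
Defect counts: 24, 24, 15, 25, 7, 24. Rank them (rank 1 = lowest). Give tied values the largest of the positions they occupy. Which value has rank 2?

15

Sorted (ascending): 7, 15, 24, 24, 24, 25
The 3 values of 24 occupy positions 3–5 → each gets rank 5.
Rank 2 → value 15.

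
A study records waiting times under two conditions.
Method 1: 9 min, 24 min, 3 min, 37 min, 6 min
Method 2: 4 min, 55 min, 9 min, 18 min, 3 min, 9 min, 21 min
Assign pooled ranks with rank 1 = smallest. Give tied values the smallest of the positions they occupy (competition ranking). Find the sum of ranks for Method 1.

31

Sorted (ascending): 3, 3, 4, 6, 9, 9, 9, 18, 21, 24, 37, 55
The 2 values of 3 occupy positions 1–2 → each gets rank 1.
The 3 values of 9 occupy positions 5–7 → each gets rank 5.
Method 1 values → pooled ranks: 9→5, 24→10, 3→1, 37→11, 6→4
Rank sum = 5 + 10 + 1 + 11 + 4 = 31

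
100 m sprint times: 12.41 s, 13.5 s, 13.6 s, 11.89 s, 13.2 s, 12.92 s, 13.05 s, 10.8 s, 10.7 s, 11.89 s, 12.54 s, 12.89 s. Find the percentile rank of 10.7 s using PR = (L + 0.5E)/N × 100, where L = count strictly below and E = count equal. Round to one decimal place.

4.2

N = 12.
Strictly below 10.7: 0. Equal to 10.7: 1.
PR = (0 + 0.5·1)/12 × 100 = 4.2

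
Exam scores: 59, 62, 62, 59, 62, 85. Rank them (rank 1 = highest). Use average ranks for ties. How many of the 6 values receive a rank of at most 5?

Sorted (descending): 85, 62, 62, 62, 59, 59
The 3 values of 62 occupy positions 2–4 → average rank 3.
The 2 values of 59 occupy positions 5–6 → average rank (5+6)/2 = 5.5.
Ranks ≤ 5: {1, 3, 3, 3} → 4 values.

4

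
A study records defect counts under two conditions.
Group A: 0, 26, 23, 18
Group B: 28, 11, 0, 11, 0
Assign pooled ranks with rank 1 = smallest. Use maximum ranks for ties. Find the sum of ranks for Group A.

24

Sorted (ascending): 0, 0, 0, 11, 11, 18, 23, 26, 28
The 3 values of 0 occupy positions 1–3 → each gets rank 3.
The 2 values of 11 occupy positions 4–5 → each gets rank 5.
Group A values → pooled ranks: 0→3, 26→8, 23→7, 18→6
Rank sum = 3 + 8 + 7 + 6 = 24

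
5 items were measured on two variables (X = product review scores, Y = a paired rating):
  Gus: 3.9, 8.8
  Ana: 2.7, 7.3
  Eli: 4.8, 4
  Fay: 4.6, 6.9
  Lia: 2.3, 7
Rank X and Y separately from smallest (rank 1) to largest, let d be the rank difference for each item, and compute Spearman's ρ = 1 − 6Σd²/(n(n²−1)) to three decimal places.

Ranks of variable 1: 3, 2, 5, 4, 1
Ranks of variable 2: 5, 4, 1, 2, 3
d = r₁ − r₂: -2, -2, 4, 2, -2
d²: 4, 4, 16, 4, 4; Σd² = 32
ρ = 1 − 6·32/(5·24) = 1 − 192/120 = -0.600

-0.600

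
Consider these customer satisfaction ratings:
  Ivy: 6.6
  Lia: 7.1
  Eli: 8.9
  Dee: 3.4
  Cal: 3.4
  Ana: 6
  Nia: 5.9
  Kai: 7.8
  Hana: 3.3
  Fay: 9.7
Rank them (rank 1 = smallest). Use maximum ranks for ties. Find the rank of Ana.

Sorted (ascending): 3.3, 3.4, 3.4, 5.9, 6, 6.6, 7.1, 7.8, 8.9, 9.7
The 2 values of 3.4 occupy positions 2–3 → each gets rank 3.
Ana has value 6 → rank 5.

5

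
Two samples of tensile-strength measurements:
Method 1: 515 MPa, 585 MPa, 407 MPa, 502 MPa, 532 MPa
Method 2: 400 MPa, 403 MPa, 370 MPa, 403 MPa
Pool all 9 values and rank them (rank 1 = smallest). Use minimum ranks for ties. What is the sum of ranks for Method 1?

Sorted (ascending): 370, 400, 403, 403, 407, 502, 515, 532, 585
The 2 values of 403 occupy positions 3–4 → each gets rank 3.
Method 1 values → pooled ranks: 515→7, 585→9, 407→5, 502→6, 532→8
Rank sum = 7 + 9 + 5 + 6 + 8 = 35

35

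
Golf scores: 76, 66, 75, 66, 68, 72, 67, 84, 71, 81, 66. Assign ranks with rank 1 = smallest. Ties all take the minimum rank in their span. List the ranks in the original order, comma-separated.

9, 1, 8, 1, 5, 7, 4, 11, 6, 10, 1

Sorted (ascending): 66, 66, 66, 67, 68, 71, 72, 75, 76, 81, 84
The 3 values of 66 occupy positions 1–3 → each gets rank 1.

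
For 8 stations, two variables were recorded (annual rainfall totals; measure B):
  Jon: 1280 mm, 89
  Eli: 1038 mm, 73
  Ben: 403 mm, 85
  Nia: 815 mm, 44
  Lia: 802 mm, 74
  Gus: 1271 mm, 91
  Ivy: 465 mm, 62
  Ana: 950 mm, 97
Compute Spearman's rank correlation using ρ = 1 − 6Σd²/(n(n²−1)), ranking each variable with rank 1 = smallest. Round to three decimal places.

0.429

Ranks of variable 1: 8, 6, 1, 4, 3, 7, 2, 5
Ranks of variable 2: 6, 3, 5, 1, 4, 7, 2, 8
d = r₁ − r₂: 2, 3, -4, 3, -1, 0, 0, -3
d²: 4, 9, 16, 9, 1, 0, 0, 9; Σd² = 48
ρ = 1 − 6·48/(8·63) = 1 − 288/504 = 0.429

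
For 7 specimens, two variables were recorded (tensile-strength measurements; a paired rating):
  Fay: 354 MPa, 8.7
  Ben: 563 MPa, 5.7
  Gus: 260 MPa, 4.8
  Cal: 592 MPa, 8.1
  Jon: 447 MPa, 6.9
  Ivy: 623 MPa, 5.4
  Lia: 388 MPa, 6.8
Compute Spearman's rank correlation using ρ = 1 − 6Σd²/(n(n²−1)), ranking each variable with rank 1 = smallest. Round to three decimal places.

Ranks of variable 1: 2, 5, 1, 6, 4, 7, 3
Ranks of variable 2: 7, 3, 1, 6, 5, 2, 4
d = r₁ − r₂: -5, 2, 0, 0, -1, 5, -1
d²: 25, 4, 0, 0, 1, 25, 1; Σd² = 56
ρ = 1 − 6·56/(7·48) = 1 − 336/336 = 0.000

0.000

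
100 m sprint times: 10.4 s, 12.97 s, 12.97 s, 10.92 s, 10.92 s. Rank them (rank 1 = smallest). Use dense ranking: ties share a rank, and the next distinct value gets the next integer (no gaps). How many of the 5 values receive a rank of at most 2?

Sorted (ascending): 10.4, 10.92, 10.92, 12.97, 12.97
The 2 values of 10.92 share dense rank 2.
The 2 values of 12.97 share dense rank 3.
Remaining distinct values take the next consecutive integers.
Ranks ≤ 2: {1, 2, 2} → 3 values.

3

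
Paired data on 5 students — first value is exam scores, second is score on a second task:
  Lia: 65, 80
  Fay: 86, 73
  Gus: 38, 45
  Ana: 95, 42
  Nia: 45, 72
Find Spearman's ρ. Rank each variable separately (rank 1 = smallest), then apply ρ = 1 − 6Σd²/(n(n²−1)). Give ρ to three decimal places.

Ranks of variable 1: 3, 4, 1, 5, 2
Ranks of variable 2: 5, 4, 2, 1, 3
d = r₁ − r₂: -2, 0, -1, 4, -1
d²: 4, 0, 1, 16, 1; Σd² = 22
ρ = 1 − 6·22/(5·24) = 1 − 132/120 = -0.100

-0.100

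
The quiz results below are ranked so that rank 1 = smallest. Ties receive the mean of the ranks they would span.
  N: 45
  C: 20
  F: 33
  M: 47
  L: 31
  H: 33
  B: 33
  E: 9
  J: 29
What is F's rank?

6

Sorted (ascending): 9, 20, 29, 31, 33, 33, 33, 45, 47
The 3 values of 33 occupy positions 5–7 → average rank 6.
F has value 33 → rank 6.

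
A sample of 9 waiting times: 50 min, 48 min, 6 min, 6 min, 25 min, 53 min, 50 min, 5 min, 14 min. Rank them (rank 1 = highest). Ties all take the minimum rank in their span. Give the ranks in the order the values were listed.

Sorted (descending): 53, 50, 50, 48, 25, 14, 6, 6, 5
The 2 values of 50 occupy positions 2–3 → each gets rank 2.
The 2 values of 6 occupy positions 7–8 → each gets rank 7.

2, 4, 7, 7, 5, 1, 2, 9, 6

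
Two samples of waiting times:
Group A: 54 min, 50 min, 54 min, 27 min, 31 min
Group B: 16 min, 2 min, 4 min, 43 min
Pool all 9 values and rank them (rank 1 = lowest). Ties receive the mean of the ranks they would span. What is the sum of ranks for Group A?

Sorted (ascending): 2, 4, 16, 27, 31, 43, 50, 54, 54
The 2 values of 54 occupy positions 8–9 → average rank (8+9)/2 = 8.5.
Group A values → pooled ranks: 54→8.5, 50→7, 54→8.5, 27→4, 31→5
Rank sum = 8.5 + 7 + 8.5 + 4 + 5 = 33

33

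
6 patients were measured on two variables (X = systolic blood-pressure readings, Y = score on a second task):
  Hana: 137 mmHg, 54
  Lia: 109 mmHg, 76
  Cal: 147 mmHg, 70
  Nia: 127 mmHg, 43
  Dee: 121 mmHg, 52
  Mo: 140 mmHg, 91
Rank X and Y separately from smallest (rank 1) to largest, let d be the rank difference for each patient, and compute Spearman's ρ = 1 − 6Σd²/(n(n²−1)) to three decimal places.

Ranks of variable 1: 4, 1, 6, 3, 2, 5
Ranks of variable 2: 3, 5, 4, 1, 2, 6
d = r₁ − r₂: 1, -4, 2, 2, 0, -1
d²: 1, 16, 4, 4, 0, 1; Σd² = 26
ρ = 1 − 6·26/(6·35) = 1 − 156/210 = 0.257

0.257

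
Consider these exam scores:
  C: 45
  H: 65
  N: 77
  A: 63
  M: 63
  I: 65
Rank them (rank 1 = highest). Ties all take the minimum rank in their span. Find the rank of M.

4

Sorted (descending): 77, 65, 65, 63, 63, 45
The 2 values of 65 occupy positions 2–3 → each gets rank 2.
The 2 values of 63 occupy positions 4–5 → each gets rank 4.
M has value 63 → rank 4.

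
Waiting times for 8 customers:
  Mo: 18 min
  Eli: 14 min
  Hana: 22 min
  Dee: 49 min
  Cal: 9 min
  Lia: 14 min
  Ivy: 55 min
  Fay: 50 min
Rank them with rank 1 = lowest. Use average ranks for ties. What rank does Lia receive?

2.5

Sorted (ascending): 9, 14, 14, 18, 22, 49, 50, 55
The 2 values of 14 occupy positions 2–3 → average rank (2+3)/2 = 2.5.
Lia has value 14 min → rank 2.5.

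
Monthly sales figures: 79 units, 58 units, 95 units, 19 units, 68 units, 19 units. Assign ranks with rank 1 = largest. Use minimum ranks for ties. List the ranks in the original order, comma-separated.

2, 4, 1, 5, 3, 5

Sorted (descending): 95, 79, 68, 58, 19, 19
The 2 values of 19 occupy positions 5–6 → each gets rank 5.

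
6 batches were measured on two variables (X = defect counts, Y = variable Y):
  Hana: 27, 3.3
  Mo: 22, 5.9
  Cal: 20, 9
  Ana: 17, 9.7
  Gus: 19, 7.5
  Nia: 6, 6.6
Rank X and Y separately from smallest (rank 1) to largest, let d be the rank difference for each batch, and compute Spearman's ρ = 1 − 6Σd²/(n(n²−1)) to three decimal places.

Ranks of variable 1: 6, 5, 4, 2, 3, 1
Ranks of variable 2: 1, 2, 5, 6, 4, 3
d = r₁ − r₂: 5, 3, -1, -4, -1, -2
d²: 25, 9, 1, 16, 1, 4; Σd² = 56
ρ = 1 − 6·56/(6·35) = 1 − 336/210 = -0.600

-0.600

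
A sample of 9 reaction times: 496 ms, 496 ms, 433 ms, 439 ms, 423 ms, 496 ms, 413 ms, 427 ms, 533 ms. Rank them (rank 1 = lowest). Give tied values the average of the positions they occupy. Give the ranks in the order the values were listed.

7, 7, 4, 5, 2, 7, 1, 3, 9

Sorted (ascending): 413, 423, 427, 433, 439, 496, 496, 496, 533
The 3 values of 496 occupy positions 6–8 → average rank 7.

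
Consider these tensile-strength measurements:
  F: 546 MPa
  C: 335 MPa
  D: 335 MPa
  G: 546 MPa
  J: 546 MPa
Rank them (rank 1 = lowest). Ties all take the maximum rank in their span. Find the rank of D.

Sorted (ascending): 335, 335, 546, 546, 546
The 2 values of 335 occupy positions 1–2 → each gets rank 2.
The 3 values of 546 occupy positions 3–5 → each gets rank 5.
D has value 335 MPa → rank 2.

2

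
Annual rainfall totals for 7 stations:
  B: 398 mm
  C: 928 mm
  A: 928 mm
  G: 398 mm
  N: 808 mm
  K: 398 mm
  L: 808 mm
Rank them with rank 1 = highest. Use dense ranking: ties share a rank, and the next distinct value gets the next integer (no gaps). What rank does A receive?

1

Sorted (descending): 928, 928, 808, 808, 398, 398, 398
The 2 values of 928 share dense rank 1.
The 2 values of 808 share dense rank 2.
The 3 values of 398 share dense rank 3.
A has value 928 mm → rank 1.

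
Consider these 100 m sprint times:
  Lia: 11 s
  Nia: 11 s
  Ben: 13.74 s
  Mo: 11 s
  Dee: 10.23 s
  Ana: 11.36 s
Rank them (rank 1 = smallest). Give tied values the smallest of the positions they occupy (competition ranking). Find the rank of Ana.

Sorted (ascending): 10.23, 11, 11, 11, 11.36, 13.74
The 3 values of 11 occupy positions 2–4 → each gets rank 2.
Ana has value 11.36 s → rank 5.

5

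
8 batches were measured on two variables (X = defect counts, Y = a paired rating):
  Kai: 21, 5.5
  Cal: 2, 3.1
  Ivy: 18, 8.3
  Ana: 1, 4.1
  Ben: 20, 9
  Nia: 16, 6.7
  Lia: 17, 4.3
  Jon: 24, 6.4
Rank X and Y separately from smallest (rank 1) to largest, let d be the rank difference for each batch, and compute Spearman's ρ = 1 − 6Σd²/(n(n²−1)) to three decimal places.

0.548

Ranks of variable 1: 7, 2, 5, 1, 6, 3, 4, 8
Ranks of variable 2: 4, 1, 7, 2, 8, 6, 3, 5
d = r₁ − r₂: 3, 1, -2, -1, -2, -3, 1, 3
d²: 9, 1, 4, 1, 4, 9, 1, 9; Σd² = 38
ρ = 1 − 6·38/(8·63) = 1 − 228/504 = 0.548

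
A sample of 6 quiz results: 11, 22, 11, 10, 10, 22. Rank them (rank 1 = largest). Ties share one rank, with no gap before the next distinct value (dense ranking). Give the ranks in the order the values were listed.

Sorted (descending): 22, 22, 11, 11, 10, 10
The 2 values of 22 share dense rank 1.
The 2 values of 11 share dense rank 2.
The 2 values of 10 share dense rank 3.

2, 1, 2, 3, 3, 1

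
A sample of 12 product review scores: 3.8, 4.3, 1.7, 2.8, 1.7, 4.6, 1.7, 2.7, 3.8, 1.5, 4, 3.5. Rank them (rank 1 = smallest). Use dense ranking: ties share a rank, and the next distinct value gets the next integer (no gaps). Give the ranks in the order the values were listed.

6, 8, 2, 4, 2, 9, 2, 3, 6, 1, 7, 5

Sorted (ascending): 1.5, 1.7, 1.7, 1.7, 2.7, 2.8, 3.5, 3.8, 3.8, 4, 4.3, 4.6
The 3 values of 1.7 share dense rank 2.
The 2 values of 3.8 share dense rank 6.
Remaining distinct values take the next consecutive integers.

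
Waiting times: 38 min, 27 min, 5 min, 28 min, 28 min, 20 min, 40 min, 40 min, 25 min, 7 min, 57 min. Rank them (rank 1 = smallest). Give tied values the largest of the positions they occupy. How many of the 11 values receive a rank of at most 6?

5

Sorted (ascending): 5, 7, 20, 25, 27, 28, 28, 38, 40, 40, 57
The 2 values of 28 occupy positions 6–7 → each gets rank 7.
The 2 values of 40 occupy positions 9–10 → each gets rank 10.
Ranks ≤ 6: {1, 2, 3, 4, 5} → 5 values.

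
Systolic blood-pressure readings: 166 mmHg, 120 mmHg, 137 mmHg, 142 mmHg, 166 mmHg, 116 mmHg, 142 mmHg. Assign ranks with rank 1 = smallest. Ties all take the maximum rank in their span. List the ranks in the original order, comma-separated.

Sorted (ascending): 116, 120, 137, 142, 142, 166, 166
The 2 values of 142 occupy positions 4–5 → each gets rank 5.
The 2 values of 166 occupy positions 6–7 → each gets rank 7.

7, 2, 3, 5, 7, 1, 5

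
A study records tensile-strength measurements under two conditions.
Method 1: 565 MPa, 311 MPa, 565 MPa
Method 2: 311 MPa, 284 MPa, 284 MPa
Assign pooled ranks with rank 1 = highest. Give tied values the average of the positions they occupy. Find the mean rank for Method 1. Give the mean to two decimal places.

2.17

Sorted (descending): 565, 565, 311, 311, 284, 284
The 2 values of 565 occupy positions 1–2 → average rank (1+2)/2 = 1.5.
The 2 values of 311 occupy positions 3–4 → average rank (3+4)/2 = 3.5.
The 2 values of 284 occupy positions 5–6 → average rank (5+6)/2 = 5.5.
Method 1 values → pooled ranks: 565→1.5, 311→3.5, 565→1.5
Mean rank = (1.5 + 3.5 + 1.5) / 3 = 2.17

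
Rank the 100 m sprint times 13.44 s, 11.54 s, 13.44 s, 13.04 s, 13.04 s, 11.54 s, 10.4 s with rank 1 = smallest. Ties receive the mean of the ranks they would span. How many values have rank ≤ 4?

Sorted (ascending): 10.4, 11.54, 11.54, 13.04, 13.04, 13.44, 13.44
The 2 values of 11.54 occupy positions 2–3 → average rank (2+3)/2 = 2.5.
The 2 values of 13.04 occupy positions 4–5 → average rank (4+5)/2 = 4.5.
The 2 values of 13.44 occupy positions 6–7 → average rank (6+7)/2 = 6.5.
Ranks ≤ 4: {1, 2.5, 2.5} → 3 values.

3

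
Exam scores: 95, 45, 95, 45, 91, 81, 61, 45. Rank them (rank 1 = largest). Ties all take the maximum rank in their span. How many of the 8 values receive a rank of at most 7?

5

Sorted (descending): 95, 95, 91, 81, 61, 45, 45, 45
The 2 values of 95 occupy positions 1–2 → each gets rank 2.
The 3 values of 45 occupy positions 6–8 → each gets rank 8.
Ranks ≤ 7: {2, 2, 3, 4, 5} → 5 values.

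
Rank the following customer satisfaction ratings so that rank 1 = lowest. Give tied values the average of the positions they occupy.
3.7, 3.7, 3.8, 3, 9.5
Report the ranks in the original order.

Sorted (ascending): 3, 3.7, 3.7, 3.8, 9.5
The 2 values of 3.7 occupy positions 2–3 → average rank (2+3)/2 = 2.5.

2.5, 2.5, 4, 1, 5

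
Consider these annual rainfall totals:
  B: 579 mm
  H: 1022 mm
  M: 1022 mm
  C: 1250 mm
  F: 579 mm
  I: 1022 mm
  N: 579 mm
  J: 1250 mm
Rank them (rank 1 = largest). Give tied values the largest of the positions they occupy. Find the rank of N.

8

Sorted (descending): 1250, 1250, 1022, 1022, 1022, 579, 579, 579
The 2 values of 1250 occupy positions 1–2 → each gets rank 2.
The 3 values of 1022 occupy positions 3–5 → each gets rank 5.
The 3 values of 579 occupy positions 6–8 → each gets rank 8.
N has value 579 mm → rank 8.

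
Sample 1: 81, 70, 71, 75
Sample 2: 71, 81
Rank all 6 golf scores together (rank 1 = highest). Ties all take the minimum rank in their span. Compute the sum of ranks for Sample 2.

5

Sorted (descending): 81, 81, 75, 71, 71, 70
The 2 values of 81 occupy positions 1–2 → each gets rank 1.
The 2 values of 71 occupy positions 4–5 → each gets rank 4.
Sample 2 values → pooled ranks: 71→4, 81→1
Rank sum = 4 + 1 = 5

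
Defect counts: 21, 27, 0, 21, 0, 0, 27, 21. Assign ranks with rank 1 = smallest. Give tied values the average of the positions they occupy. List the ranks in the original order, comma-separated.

5, 7.5, 2, 5, 2, 2, 7.5, 5

Sorted (ascending): 0, 0, 0, 21, 21, 21, 27, 27
The 3 values of 0 occupy positions 1–3 → average rank 2.
The 3 values of 21 occupy positions 4–6 → average rank 5.
The 2 values of 27 occupy positions 7–8 → average rank (7+8)/2 = 7.5.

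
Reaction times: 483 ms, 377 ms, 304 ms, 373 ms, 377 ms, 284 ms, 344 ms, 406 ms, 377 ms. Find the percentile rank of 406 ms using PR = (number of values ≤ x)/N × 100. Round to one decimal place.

N = 9.
Strictly below 406: 7. Equal to 406: 1.
PR = 8/9 × 100 = 88.9

88.9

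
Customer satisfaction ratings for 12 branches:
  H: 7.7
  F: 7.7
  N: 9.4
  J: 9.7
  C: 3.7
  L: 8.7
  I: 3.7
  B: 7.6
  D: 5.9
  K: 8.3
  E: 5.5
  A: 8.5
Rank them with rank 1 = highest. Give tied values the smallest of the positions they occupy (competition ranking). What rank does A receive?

Sorted (descending): 9.7, 9.4, 8.7, 8.5, 8.3, 7.7, 7.7, 7.6, 5.9, 5.5, 3.7, 3.7
The 2 values of 7.7 occupy positions 6–7 → each gets rank 6.
The 2 values of 3.7 occupy positions 11–12 → each gets rank 11.
A has value 8.5 → rank 4.

4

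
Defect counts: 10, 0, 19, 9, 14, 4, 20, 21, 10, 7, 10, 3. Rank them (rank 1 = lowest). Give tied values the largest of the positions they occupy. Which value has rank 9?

Sorted (ascending): 0, 3, 4, 7, 9, 10, 10, 10, 14, 19, 20, 21
The 3 values of 10 occupy positions 6–8 → each gets rank 8.
Rank 9 → value 14.

14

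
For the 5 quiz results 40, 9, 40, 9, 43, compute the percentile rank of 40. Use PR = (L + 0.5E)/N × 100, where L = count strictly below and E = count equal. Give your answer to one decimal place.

60.0

N = 5.
Strictly below 40: 2. Equal to 40: 2.
PR = (2 + 0.5·2)/5 × 100 = 60.0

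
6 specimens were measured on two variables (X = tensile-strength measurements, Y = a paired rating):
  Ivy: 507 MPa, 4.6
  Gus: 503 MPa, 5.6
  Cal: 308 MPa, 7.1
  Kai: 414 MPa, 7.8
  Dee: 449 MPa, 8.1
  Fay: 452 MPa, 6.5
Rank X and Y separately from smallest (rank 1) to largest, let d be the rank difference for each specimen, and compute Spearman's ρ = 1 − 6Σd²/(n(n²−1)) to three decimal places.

-0.771

Ranks of variable 1: 6, 5, 1, 2, 3, 4
Ranks of variable 2: 1, 2, 4, 5, 6, 3
d = r₁ − r₂: 5, 3, -3, -3, -3, 1
d²: 25, 9, 9, 9, 9, 1; Σd² = 62
ρ = 1 − 6·62/(6·35) = 1 − 372/210 = -0.771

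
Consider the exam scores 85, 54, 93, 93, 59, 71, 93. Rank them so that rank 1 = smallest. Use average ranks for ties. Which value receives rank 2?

59

Sorted (ascending): 54, 59, 71, 85, 93, 93, 93
The 3 values of 93 occupy positions 5–7 → average rank 6.
Rank 2 → value 59.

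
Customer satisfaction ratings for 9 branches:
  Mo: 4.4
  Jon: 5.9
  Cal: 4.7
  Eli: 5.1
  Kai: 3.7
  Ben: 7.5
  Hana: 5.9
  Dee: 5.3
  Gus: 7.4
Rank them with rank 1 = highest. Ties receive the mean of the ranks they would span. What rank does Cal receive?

Sorted (descending): 7.5, 7.4, 5.9, 5.9, 5.3, 5.1, 4.7, 4.4, 3.7
The 2 values of 5.9 occupy positions 3–4 → average rank (3+4)/2 = 3.5.
Cal has value 4.7 → rank 7.

7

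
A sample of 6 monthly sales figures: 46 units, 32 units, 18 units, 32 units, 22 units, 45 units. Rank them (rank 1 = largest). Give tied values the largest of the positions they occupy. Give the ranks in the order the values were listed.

1, 4, 6, 4, 5, 2

Sorted (descending): 46, 45, 32, 32, 22, 18
The 2 values of 32 occupy positions 3–4 → each gets rank 4.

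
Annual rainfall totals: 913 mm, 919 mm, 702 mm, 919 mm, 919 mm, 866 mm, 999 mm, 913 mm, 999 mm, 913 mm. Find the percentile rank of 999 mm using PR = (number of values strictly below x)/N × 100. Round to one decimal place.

N = 10.
Strictly below 999: 8. Equal to 999: 2.
PR = 8/10 × 100 = 80.0

80.0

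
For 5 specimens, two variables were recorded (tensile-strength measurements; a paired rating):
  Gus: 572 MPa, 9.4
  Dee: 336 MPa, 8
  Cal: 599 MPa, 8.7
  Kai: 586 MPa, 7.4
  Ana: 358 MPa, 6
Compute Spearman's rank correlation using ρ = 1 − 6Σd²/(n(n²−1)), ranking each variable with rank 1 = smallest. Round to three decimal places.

Ranks of variable 1: 3, 1, 5, 4, 2
Ranks of variable 2: 5, 3, 4, 2, 1
d = r₁ − r₂: -2, -2, 1, 2, 1
d²: 4, 4, 1, 4, 1; Σd² = 14
ρ = 1 − 6·14/(5·24) = 1 − 84/120 = 0.300

0.300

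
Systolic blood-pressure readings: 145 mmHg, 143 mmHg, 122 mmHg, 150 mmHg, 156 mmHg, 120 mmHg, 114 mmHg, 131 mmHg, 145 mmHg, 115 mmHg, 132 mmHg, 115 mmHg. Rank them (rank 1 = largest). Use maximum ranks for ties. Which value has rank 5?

Sorted (descending): 156, 150, 145, 145, 143, 132, 131, 122, 120, 115, 115, 114
The 2 values of 145 occupy positions 3–4 → each gets rank 4.
The 2 values of 115 occupy positions 10–11 → each gets rank 11.
Rank 5 → value 143.

143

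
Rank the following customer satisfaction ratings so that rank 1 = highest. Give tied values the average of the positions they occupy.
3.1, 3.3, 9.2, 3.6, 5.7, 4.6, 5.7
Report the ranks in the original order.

Sorted (descending): 9.2, 5.7, 5.7, 4.6, 3.6, 3.3, 3.1
The 2 values of 5.7 occupy positions 2–3 → average rank (2+3)/2 = 2.5.

7, 6, 1, 5, 2.5, 4, 2.5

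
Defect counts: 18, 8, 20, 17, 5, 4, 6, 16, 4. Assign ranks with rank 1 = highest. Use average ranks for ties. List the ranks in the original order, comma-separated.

2, 5, 1, 3, 7, 8.5, 6, 4, 8.5

Sorted (descending): 20, 18, 17, 16, 8, 6, 5, 4, 4
The 2 values of 4 occupy positions 8–9 → average rank (8+9)/2 = 8.5.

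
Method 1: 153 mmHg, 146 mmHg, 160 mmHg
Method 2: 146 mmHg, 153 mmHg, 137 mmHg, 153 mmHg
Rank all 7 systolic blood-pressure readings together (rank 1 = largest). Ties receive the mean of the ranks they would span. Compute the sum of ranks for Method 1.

Sorted (descending): 160, 153, 153, 153, 146, 146, 137
The 3 values of 153 occupy positions 2–4 → average rank 3.
The 2 values of 146 occupy positions 5–6 → average rank (5+6)/2 = 5.5.
Method 1 values → pooled ranks: 153→3, 146→5.5, 160→1
Rank sum = 3 + 5.5 + 1 = 9.5

9.5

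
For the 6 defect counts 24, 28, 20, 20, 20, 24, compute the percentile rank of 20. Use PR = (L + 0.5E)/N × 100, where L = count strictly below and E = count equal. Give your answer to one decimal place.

25.0

N = 6.
Strictly below 20: 0. Equal to 20: 3.
PR = (0 + 0.5·3)/6 × 100 = 25.0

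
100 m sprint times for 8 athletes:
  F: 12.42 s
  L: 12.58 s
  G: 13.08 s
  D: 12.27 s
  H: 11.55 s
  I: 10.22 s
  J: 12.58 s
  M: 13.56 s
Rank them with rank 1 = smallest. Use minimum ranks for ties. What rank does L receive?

Sorted (ascending): 10.22, 11.55, 12.27, 12.42, 12.58, 12.58, 13.08, 13.56
The 2 values of 12.58 occupy positions 5–6 → each gets rank 5.
L has value 12.58 s → rank 5.

5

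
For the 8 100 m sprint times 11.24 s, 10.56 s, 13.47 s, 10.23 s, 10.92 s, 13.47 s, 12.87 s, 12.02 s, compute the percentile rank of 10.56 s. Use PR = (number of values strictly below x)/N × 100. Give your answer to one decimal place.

12.5

N = 8.
Strictly below 10.56: 1. Equal to 10.56: 1.
PR = 1/8 × 100 = 12.5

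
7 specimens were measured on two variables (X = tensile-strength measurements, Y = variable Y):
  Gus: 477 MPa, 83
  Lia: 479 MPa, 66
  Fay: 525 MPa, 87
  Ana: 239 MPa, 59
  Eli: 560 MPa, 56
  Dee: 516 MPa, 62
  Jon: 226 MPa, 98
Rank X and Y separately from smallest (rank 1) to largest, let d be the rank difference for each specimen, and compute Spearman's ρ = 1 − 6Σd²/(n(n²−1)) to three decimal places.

-0.429

Ranks of variable 1: 3, 4, 6, 2, 7, 5, 1
Ranks of variable 2: 5, 4, 6, 2, 1, 3, 7
d = r₁ − r₂: -2, 0, 0, 0, 6, 2, -6
d²: 4, 0, 0, 0, 36, 4, 36; Σd² = 80
ρ = 1 − 6·80/(7·48) = 1 − 480/336 = -0.429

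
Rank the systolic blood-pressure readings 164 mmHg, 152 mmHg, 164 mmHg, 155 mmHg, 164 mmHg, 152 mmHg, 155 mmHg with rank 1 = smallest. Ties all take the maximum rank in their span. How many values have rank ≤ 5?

4

Sorted (ascending): 152, 152, 155, 155, 164, 164, 164
The 2 values of 152 occupy positions 1–2 → each gets rank 2.
The 2 values of 155 occupy positions 3–4 → each gets rank 4.
The 3 values of 164 occupy positions 5–7 → each gets rank 7.
Ranks ≤ 5: {2, 2, 4, 4} → 4 values.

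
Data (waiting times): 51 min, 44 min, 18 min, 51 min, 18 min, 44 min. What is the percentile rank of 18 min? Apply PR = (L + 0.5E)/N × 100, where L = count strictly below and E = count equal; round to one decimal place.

N = 6.
Strictly below 18: 0. Equal to 18: 2.
PR = (0 + 0.5·2)/6 × 100 = 16.7

16.7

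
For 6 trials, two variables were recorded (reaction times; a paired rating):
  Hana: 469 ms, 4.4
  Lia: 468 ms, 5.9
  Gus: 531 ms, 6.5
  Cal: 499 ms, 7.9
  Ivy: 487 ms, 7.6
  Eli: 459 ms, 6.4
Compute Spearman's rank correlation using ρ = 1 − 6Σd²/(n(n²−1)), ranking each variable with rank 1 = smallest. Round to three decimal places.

Ranks of variable 1: 3, 2, 6, 5, 4, 1
Ranks of variable 2: 1, 2, 4, 6, 5, 3
d = r₁ − r₂: 2, 0, 2, -1, -1, -2
d²: 4, 0, 4, 1, 1, 4; Σd² = 14
ρ = 1 − 6·14/(6·35) = 1 − 84/210 = 0.600

0.600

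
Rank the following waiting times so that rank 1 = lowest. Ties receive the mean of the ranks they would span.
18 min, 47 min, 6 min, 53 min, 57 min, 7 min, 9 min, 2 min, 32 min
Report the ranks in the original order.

Sorted (ascending): 2, 6, 7, 9, 18, 32, 47, 53, 57
No ties — each value takes its position as its rank.

5, 7, 2, 8, 9, 3, 4, 1, 6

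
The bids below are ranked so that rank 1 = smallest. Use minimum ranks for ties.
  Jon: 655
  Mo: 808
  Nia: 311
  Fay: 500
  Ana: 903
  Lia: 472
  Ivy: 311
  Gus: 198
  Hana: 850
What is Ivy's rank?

2

Sorted (ascending): 198, 311, 311, 472, 500, 655, 808, 850, 903
The 2 values of 311 occupy positions 2–3 → each gets rank 2.
Ivy has value 311 → rank 2.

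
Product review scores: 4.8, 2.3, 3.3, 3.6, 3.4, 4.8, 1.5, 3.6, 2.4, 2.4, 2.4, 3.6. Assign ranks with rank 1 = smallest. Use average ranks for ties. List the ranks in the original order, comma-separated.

Sorted (ascending): 1.5, 2.3, 2.4, 2.4, 2.4, 3.3, 3.4, 3.6, 3.6, 3.6, 4.8, 4.8
The 3 values of 2.4 occupy positions 3–5 → average rank 4.
The 3 values of 3.6 occupy positions 8–10 → average rank 9.
The 2 values of 4.8 occupy positions 11–12 → average rank (11+12)/2 = 11.5.

11.5, 2, 6, 9, 7, 11.5, 1, 9, 4, 4, 4, 9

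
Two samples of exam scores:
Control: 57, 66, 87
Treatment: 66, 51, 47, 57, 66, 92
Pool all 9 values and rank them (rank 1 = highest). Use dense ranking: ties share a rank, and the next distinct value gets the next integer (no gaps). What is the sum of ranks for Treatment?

22

Sorted (descending): 92, 87, 66, 66, 66, 57, 57, 51, 47
The 3 values of 66 share dense rank 3.
The 2 values of 57 share dense rank 4.
Remaining distinct values take the next consecutive integers.
Treatment values → pooled ranks: 66→3, 51→5, 47→6, 57→4, 66→3, 92→1
Rank sum = 3 + 5 + 6 + 4 + 3 + 1 = 22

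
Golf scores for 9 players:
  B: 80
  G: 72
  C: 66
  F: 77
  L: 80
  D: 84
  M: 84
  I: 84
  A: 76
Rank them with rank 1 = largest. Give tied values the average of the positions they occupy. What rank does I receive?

Sorted (descending): 84, 84, 84, 80, 80, 77, 76, 72, 66
The 3 values of 84 occupy positions 1–3 → average rank 2.
The 2 values of 80 occupy positions 4–5 → average rank (4+5)/2 = 4.5.
I has value 84 → rank 2.

2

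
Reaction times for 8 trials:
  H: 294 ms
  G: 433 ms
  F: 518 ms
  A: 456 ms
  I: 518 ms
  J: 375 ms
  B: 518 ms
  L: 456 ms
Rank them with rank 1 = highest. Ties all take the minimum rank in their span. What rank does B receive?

1

Sorted (descending): 518, 518, 518, 456, 456, 433, 375, 294
The 3 values of 518 occupy positions 1–3 → each gets rank 1.
The 2 values of 456 occupy positions 4–5 → each gets rank 4.
B has value 518 ms → rank 1.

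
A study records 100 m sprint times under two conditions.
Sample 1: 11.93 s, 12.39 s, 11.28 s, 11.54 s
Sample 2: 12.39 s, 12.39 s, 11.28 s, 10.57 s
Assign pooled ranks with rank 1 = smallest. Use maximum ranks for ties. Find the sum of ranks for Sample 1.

Sorted (ascending): 10.57, 11.28, 11.28, 11.54, 11.93, 12.39, 12.39, 12.39
The 2 values of 11.28 occupy positions 2–3 → each gets rank 3.
The 3 values of 12.39 occupy positions 6–8 → each gets rank 8.
Sample 1 values → pooled ranks: 11.93→5, 12.39→8, 11.28→3, 11.54→4
Rank sum = 5 + 8 + 3 + 4 = 20

20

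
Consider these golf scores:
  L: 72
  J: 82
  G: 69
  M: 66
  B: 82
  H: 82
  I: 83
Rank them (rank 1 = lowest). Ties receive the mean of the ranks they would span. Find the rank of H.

5

Sorted (ascending): 66, 69, 72, 82, 82, 82, 83
The 3 values of 82 occupy positions 4–6 → average rank 5.
H has value 82 → rank 5.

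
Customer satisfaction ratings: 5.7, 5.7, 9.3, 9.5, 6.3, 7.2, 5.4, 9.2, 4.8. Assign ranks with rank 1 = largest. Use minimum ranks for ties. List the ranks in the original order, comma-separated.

6, 6, 2, 1, 5, 4, 8, 3, 9

Sorted (descending): 9.5, 9.3, 9.2, 7.2, 6.3, 5.7, 5.7, 5.4, 4.8
The 2 values of 5.7 occupy positions 6–7 → each gets rank 6.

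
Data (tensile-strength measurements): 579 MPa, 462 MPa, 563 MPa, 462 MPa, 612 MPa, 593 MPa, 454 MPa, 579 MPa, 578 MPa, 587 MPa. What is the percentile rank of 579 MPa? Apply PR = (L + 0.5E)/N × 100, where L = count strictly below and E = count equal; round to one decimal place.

60.0

N = 10.
Strictly below 579: 5. Equal to 579: 2.
PR = (5 + 0.5·2)/10 × 100 = 60.0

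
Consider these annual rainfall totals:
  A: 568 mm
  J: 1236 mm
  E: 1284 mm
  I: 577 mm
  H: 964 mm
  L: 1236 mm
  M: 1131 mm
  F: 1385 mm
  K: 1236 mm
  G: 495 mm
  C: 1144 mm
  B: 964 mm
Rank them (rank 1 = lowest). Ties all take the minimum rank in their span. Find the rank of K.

8

Sorted (ascending): 495, 568, 577, 964, 964, 1131, 1144, 1236, 1236, 1236, 1284, 1385
The 2 values of 964 occupy positions 4–5 → each gets rank 4.
The 3 values of 1236 occupy positions 8–10 → each gets rank 8.
K has value 1236 mm → rank 8.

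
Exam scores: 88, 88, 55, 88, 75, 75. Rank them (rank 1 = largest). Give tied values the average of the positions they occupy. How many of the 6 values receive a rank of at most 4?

Sorted (descending): 88, 88, 88, 75, 75, 55
The 3 values of 88 occupy positions 1–3 → average rank 2.
The 2 values of 75 occupy positions 4–5 → average rank (4+5)/2 = 4.5.
Ranks ≤ 4: {2, 2, 2} → 3 values.

3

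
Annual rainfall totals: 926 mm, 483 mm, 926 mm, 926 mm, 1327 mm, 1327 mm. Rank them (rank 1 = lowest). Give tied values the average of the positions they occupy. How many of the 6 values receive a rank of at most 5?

4

Sorted (ascending): 483, 926, 926, 926, 1327, 1327
The 3 values of 926 occupy positions 2–4 → average rank 3.
The 2 values of 1327 occupy positions 5–6 → average rank (5+6)/2 = 5.5.
Ranks ≤ 5: {1, 3, 3, 3} → 4 values.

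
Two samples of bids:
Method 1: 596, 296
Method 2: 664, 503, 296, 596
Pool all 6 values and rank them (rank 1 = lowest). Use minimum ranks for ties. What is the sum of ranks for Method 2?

14

Sorted (ascending): 296, 296, 503, 596, 596, 664
The 2 values of 296 occupy positions 1–2 → each gets rank 1.
The 2 values of 596 occupy positions 4–5 → each gets rank 4.
Method 2 values → pooled ranks: 664→6, 503→3, 296→1, 596→4
Rank sum = 6 + 3 + 1 + 4 = 14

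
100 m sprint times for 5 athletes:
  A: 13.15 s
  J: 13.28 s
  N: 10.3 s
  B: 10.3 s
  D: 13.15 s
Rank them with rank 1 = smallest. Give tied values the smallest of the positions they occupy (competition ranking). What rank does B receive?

1

Sorted (ascending): 10.3, 10.3, 13.15, 13.15, 13.28
The 2 values of 10.3 occupy positions 1–2 → each gets rank 1.
The 2 values of 13.15 occupy positions 3–4 → each gets rank 3.
B has value 10.3 s → rank 1.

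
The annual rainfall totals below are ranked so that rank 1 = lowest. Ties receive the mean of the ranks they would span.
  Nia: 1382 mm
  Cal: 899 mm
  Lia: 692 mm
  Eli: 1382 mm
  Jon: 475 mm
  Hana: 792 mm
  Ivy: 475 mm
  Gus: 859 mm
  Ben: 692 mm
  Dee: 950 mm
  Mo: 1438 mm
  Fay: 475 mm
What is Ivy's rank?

2

Sorted (ascending): 475, 475, 475, 692, 692, 792, 859, 899, 950, 1382, 1382, 1438
The 3 values of 475 occupy positions 1–3 → average rank 2.
The 2 values of 692 occupy positions 4–5 → average rank (4+5)/2 = 4.5.
The 2 values of 1382 occupy positions 10–11 → average rank (10+11)/2 = 10.5.
Ivy has value 475 mm → rank 2.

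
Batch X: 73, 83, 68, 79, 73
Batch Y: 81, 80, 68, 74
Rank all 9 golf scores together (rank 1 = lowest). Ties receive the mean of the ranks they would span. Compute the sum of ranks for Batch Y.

Sorted (ascending): 68, 68, 73, 73, 74, 79, 80, 81, 83
The 2 values of 68 occupy positions 1–2 → average rank (1+2)/2 = 1.5.
The 2 values of 73 occupy positions 3–4 → average rank (3+4)/2 = 3.5.
Batch Y values → pooled ranks: 81→8, 80→7, 68→1.5, 74→5
Rank sum = 8 + 7 + 1.5 + 5 = 21.5

21.5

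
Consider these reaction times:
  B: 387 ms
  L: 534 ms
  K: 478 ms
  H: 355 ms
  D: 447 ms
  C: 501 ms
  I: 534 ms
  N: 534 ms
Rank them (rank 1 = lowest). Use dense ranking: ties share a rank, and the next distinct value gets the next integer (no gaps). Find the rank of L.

Sorted (ascending): 355, 387, 447, 478, 501, 534, 534, 534
The 3 values of 534 share dense rank 6.
Remaining distinct values take the next consecutive integers.
L has value 534 ms → rank 6.

6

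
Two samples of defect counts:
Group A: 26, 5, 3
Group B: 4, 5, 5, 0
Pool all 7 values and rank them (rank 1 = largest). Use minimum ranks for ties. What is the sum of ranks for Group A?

9

Sorted (descending): 26, 5, 5, 5, 4, 3, 0
The 3 values of 5 occupy positions 2–4 → each gets rank 2.
Group A values → pooled ranks: 26→1, 5→2, 3→6
Rank sum = 1 + 2 + 6 = 9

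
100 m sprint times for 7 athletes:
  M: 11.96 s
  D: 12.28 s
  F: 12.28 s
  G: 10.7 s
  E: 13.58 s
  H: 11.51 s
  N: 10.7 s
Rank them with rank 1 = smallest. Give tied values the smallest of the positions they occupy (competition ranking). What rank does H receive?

3

Sorted (ascending): 10.7, 10.7, 11.51, 11.96, 12.28, 12.28, 13.58
The 2 values of 10.7 occupy positions 1–2 → each gets rank 1.
The 2 values of 12.28 occupy positions 5–6 → each gets rank 5.
H has value 11.51 s → rank 3.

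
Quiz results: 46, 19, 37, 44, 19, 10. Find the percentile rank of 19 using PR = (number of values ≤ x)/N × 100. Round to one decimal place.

N = 6.
Strictly below 19: 1. Equal to 19: 2.
PR = 3/6 × 100 = 50.0

50.0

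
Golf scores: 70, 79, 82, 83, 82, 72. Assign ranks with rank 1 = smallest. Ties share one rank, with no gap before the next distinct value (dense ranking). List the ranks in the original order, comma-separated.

1, 3, 4, 5, 4, 2

Sorted (ascending): 70, 72, 79, 82, 82, 83
The 2 values of 82 share dense rank 4.
Remaining distinct values take the next consecutive integers.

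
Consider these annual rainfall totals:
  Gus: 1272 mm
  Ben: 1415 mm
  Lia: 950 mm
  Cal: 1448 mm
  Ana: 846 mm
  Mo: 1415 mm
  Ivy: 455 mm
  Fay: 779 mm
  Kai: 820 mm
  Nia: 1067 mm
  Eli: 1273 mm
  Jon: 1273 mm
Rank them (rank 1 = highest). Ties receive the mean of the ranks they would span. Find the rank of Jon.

4.5

Sorted (descending): 1448, 1415, 1415, 1273, 1273, 1272, 1067, 950, 846, 820, 779, 455
The 2 values of 1415 occupy positions 2–3 → average rank (2+3)/2 = 2.5.
The 2 values of 1273 occupy positions 4–5 → average rank (4+5)/2 = 4.5.
Jon has value 1273 mm → rank 4.5.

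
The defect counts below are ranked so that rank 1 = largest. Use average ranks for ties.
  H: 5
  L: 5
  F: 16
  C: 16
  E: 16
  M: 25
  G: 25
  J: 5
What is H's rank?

7

Sorted (descending): 25, 25, 16, 16, 16, 5, 5, 5
The 2 values of 25 occupy positions 1–2 → average rank (1+2)/2 = 1.5.
The 3 values of 16 occupy positions 3–5 → average rank 4.
The 3 values of 5 occupy positions 6–8 → average rank 7.
H has value 5 → rank 7.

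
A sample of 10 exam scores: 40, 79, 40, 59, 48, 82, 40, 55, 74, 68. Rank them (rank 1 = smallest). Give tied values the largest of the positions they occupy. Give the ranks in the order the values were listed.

Sorted (ascending): 40, 40, 40, 48, 55, 59, 68, 74, 79, 82
The 3 values of 40 occupy positions 1–3 → each gets rank 3.

3, 9, 3, 6, 4, 10, 3, 5, 8, 7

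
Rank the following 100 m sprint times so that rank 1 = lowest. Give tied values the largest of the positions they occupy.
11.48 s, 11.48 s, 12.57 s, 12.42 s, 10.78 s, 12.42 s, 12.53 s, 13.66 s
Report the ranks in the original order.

Sorted (ascending): 10.78, 11.48, 11.48, 12.42, 12.42, 12.53, 12.57, 13.66
The 2 values of 11.48 occupy positions 2–3 → each gets rank 3.
The 2 values of 12.42 occupy positions 4–5 → each gets rank 5.

3, 3, 7, 5, 1, 5, 6, 8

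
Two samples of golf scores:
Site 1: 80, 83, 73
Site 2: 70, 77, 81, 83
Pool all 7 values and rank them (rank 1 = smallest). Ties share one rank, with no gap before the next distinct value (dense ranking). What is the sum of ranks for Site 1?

12

Sorted (ascending): 70, 73, 77, 80, 81, 83, 83
The 2 values of 83 share dense rank 6.
Remaining distinct values take the next consecutive integers.
Site 1 values → pooled ranks: 80→4, 83→6, 73→2
Rank sum = 4 + 6 + 2 = 12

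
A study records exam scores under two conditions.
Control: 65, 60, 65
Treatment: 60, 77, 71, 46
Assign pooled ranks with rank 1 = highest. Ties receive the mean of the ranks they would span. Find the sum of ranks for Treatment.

Sorted (descending): 77, 71, 65, 65, 60, 60, 46
The 2 values of 65 occupy positions 3–4 → average rank (3+4)/2 = 3.5.
The 2 values of 60 occupy positions 5–6 → average rank (5+6)/2 = 5.5.
Treatment values → pooled ranks: 60→5.5, 77→1, 71→2, 46→7
Rank sum = 5.5 + 1 + 2 + 7 = 15.5

15.5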